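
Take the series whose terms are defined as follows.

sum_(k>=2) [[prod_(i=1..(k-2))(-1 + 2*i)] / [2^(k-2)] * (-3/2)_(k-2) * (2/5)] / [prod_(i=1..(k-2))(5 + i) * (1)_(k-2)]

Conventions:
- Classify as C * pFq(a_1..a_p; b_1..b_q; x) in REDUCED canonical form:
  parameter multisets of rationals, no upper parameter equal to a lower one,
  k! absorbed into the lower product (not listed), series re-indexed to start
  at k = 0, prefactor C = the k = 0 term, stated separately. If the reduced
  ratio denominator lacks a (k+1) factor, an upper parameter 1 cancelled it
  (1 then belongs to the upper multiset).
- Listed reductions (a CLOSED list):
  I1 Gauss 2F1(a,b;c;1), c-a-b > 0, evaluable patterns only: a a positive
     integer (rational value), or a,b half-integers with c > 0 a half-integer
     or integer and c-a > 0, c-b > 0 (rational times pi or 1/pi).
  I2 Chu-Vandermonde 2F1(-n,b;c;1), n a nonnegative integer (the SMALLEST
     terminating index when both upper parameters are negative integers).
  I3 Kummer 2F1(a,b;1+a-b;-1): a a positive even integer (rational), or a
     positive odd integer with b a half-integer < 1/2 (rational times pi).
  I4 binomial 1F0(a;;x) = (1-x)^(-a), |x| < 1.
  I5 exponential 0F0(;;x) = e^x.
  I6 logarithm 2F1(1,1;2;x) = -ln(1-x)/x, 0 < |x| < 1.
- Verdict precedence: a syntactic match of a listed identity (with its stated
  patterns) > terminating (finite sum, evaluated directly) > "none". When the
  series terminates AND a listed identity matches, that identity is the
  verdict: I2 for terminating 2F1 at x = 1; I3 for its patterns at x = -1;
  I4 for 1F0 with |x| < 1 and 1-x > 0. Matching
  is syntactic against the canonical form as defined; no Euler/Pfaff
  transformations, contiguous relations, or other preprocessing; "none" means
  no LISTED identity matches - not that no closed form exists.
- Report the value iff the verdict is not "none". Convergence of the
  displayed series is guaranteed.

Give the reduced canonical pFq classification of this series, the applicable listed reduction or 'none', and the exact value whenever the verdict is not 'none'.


Prefactor 2/5, argument 1: 2F1 with upper {-3/2, 1/2} over lower {6}. Verdict at x = 1: Gauss (I1, half-integer pattern) matches (x = 1; upper {-3/2, 1/2} half-integers, c = 6 in the evaluable pattern). Its exact value is (1048576/945945) / pi.

Structural cue: from the first term 2/5: (1)_k (C = 2/5) is k! itself.
Consecutive-term ratio: r(k) = 1 * (k-3/2) (k+1/2) / [(k+6) (k+1)] - poly over poly, x = 1 from leading terms; C = 2/5 at k = 0.


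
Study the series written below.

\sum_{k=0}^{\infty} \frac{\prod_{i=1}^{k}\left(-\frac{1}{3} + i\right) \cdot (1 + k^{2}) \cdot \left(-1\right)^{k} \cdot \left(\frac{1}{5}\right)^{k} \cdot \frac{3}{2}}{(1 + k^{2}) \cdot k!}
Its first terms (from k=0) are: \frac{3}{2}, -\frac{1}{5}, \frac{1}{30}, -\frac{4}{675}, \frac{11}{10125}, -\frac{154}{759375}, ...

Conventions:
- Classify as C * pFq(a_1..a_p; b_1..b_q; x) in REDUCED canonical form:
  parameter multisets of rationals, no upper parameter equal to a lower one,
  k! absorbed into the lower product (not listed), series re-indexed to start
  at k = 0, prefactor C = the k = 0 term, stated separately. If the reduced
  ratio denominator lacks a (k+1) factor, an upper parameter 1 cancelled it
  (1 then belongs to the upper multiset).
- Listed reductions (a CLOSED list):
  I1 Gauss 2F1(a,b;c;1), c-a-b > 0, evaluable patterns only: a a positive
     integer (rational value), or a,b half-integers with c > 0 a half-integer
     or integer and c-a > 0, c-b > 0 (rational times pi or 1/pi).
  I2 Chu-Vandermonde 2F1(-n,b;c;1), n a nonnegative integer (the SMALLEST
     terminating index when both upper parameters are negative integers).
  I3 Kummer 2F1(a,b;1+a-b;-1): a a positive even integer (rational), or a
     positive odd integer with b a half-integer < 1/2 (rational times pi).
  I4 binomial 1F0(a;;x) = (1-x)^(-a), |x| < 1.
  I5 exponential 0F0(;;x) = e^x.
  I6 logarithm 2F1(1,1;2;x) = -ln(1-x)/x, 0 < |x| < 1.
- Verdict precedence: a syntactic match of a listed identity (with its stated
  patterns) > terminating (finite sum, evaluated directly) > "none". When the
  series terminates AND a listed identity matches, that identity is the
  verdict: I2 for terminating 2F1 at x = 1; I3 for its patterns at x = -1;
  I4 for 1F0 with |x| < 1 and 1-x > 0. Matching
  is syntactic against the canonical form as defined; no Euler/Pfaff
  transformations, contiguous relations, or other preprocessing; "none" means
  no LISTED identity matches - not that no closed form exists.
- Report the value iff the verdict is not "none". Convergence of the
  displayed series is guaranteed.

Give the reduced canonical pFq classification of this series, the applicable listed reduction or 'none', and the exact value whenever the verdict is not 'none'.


Classification (C = \frac{3}{2}): 1F0 with upper {\frac{2}{3}}, lower {-}, argument x = -\frac{1}{5}. Verdict: the I4 binomial reduction applies (the 1F0 binomial series: exponent -2/3, x = -\frac{1}{5}). Its exact value is \frac{3}{2} \cdot \left(\frac{6}{5}\right)^{-\frac{2}{3}}.

Structural cue: t_0 being \frac{3}{2}, striking the common factor k^2 + 1 reduces the term (C = 3/2).
Term ratio: r(k) = -\frac{1}{5} * (k+\frac{2}{3}) / [(k+1)] - rational; roots negated = parameters, x = -\frac{1}{5}, C = \frac{3}{2}.


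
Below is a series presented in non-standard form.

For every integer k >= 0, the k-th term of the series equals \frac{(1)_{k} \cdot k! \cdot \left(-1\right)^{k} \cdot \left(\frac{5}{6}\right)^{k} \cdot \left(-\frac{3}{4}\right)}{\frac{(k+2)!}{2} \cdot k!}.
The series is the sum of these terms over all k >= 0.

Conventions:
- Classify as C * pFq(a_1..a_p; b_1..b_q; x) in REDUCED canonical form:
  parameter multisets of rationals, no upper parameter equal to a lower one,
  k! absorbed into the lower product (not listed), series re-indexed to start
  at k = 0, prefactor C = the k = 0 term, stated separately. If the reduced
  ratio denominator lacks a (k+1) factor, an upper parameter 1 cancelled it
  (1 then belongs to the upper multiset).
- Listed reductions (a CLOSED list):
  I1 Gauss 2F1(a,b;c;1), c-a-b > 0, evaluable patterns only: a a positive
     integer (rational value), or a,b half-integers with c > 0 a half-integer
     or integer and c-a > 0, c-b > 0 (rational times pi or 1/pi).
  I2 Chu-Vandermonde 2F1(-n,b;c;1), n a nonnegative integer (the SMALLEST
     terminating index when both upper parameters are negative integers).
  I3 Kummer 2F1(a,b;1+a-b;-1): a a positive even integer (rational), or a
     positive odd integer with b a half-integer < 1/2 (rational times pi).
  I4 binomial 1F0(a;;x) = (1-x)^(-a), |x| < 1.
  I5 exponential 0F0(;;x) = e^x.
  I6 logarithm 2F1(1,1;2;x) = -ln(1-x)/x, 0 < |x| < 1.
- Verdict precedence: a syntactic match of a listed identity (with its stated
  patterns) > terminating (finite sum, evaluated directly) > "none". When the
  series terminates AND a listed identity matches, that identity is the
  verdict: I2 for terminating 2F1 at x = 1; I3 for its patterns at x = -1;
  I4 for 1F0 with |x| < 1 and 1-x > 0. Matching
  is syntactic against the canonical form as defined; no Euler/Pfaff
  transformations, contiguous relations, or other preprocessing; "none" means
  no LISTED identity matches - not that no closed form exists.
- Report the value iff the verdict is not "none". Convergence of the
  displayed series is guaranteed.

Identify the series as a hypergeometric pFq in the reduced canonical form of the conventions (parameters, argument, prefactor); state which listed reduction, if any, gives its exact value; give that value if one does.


With C = -\frac{3}{4}: the canonical form is 2F1(1, 1; 3; -\frac{5}{6}). Verdict: none. A 2F1 with upper {1, 1} fits none of I1-I6 at x = -\frac{5}{6}; the sum runs forever.

Key step: t_0 being -\frac{3}{4}, the (-1)^k factor (prefactor -3/4) folds into the argument's sign.
Term ratio: r(k) = -\frac{5}{6} * (k+1) (k+1) / [(k+3) (k+1)] - rational in k. x = -\frac{5}{6}; t_0 = -\frac{3}{4}; negate the roots.


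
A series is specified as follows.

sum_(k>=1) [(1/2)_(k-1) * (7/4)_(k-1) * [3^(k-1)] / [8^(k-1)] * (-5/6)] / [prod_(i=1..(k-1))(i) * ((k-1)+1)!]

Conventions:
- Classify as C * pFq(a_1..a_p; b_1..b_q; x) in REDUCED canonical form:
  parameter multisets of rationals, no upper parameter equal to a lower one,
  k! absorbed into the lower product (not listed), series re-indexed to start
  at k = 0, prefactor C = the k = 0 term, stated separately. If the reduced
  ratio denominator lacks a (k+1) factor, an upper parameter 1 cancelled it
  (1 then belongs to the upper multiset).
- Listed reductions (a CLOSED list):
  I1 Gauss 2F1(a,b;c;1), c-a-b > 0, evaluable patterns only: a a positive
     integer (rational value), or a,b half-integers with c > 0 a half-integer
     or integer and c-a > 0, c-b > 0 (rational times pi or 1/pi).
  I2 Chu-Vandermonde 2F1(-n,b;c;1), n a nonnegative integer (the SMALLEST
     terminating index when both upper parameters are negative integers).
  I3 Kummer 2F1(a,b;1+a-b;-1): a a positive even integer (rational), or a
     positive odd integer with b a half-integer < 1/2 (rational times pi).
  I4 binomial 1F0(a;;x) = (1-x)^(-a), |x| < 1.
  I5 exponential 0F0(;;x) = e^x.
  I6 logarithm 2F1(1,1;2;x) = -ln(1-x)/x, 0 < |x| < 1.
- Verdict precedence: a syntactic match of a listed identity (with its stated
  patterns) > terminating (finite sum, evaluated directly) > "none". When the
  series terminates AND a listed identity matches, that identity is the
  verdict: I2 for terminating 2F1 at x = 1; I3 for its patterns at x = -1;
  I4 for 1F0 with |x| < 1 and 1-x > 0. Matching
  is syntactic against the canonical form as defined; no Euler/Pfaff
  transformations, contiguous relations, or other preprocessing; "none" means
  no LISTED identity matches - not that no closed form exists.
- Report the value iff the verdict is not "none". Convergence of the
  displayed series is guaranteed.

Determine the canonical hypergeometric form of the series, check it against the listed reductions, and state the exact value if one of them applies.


Structural cue: x = (3/8) and the two geometric factors (C = -5/6, x = 3/8) combine into one argument.
Step ratio: r(k) = (3/8) * (k+1/2) (k+7/4) / [(k+2) (k+1)] - poly over poly, x = (3/8) from leading terms; C = -5/6 at k = 0.

At argument 3/8: a 2F1 with upper {1/2, 7/4}, lower {2}, scaled by C = -5/6. Verdict: no listed reduction: x = 3/8 and upper {1/2, 7/4} fail every I1-I6 pattern.


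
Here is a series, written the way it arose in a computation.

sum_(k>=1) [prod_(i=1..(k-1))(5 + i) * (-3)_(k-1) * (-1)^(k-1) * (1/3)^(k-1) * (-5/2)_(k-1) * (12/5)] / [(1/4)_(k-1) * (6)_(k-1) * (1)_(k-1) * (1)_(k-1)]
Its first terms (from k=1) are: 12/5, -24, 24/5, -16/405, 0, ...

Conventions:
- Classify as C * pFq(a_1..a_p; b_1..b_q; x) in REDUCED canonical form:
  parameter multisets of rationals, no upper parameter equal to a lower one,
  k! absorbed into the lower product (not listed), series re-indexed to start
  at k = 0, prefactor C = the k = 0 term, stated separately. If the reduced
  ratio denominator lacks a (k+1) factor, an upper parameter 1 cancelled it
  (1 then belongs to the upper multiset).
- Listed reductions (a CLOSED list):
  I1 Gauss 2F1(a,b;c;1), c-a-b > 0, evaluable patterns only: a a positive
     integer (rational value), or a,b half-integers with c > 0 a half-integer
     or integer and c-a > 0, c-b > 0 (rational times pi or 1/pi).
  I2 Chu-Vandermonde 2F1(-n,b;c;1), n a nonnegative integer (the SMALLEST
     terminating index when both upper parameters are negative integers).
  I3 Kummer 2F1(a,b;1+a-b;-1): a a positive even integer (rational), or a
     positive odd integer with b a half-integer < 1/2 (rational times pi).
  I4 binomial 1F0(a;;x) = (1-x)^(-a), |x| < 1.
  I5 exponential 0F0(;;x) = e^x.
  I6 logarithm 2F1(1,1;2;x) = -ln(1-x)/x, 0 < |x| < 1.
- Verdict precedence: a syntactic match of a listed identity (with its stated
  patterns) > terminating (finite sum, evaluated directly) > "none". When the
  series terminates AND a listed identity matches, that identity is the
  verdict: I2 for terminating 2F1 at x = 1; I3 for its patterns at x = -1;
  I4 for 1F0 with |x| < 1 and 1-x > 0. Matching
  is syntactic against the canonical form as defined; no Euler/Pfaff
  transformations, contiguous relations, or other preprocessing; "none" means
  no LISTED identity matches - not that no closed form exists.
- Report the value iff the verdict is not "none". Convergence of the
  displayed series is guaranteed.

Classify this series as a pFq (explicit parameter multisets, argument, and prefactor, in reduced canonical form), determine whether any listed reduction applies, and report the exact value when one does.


Classification (C = 12/5): 2F2 with upper {-3, -5/2}, lower {1/4, 1}, argument x = -1/3. Verdict: terminating - upper -3 stops the sum at k = 3; the 4 terms are added exactly. Hence: -1364/81.

Key step: t_0 = 12/5 here, and the (-1)^k factor (C = 12/5, x = -1/3) folds into the argument's sign.
Consecutive-term ratio: r(k) = (-1/3) * (k-3) (k-5/2) / [(k+1/4) (k+1) (k+1)] - poly over poly, x = (-1/3) from leading terms; C = 12/5 at k = 0.


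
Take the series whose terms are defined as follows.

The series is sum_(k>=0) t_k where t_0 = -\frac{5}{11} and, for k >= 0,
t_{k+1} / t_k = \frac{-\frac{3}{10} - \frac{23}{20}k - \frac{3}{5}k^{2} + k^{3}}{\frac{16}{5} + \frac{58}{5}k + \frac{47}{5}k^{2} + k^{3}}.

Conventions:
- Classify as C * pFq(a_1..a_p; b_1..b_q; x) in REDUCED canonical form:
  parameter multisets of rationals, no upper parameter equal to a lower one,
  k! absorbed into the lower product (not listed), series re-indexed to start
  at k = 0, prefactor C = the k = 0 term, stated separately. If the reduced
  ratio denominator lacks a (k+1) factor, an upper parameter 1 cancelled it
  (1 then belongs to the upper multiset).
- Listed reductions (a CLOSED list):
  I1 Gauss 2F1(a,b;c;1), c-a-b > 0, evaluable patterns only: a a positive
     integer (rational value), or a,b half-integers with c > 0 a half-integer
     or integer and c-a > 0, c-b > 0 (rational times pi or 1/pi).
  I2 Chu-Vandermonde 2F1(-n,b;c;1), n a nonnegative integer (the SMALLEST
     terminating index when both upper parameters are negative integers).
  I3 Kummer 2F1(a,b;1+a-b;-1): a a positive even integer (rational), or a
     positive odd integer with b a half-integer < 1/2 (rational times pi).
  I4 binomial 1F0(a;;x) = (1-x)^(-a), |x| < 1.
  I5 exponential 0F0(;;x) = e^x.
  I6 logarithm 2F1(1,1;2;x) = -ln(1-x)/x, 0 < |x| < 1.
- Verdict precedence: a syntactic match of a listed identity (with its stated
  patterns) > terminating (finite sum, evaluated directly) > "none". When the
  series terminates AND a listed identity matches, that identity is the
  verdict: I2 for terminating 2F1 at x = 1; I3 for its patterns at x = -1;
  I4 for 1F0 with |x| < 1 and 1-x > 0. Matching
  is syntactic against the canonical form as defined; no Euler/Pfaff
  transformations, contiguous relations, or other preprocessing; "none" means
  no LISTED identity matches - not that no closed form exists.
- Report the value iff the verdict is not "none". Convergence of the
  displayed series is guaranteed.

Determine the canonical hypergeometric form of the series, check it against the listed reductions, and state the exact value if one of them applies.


The series (x = 1) is 2F1: upper {-\frac{3}{2}, \frac{1}{2}}, lower {8}, prefactor -\frac{5}{11}. Verdict: Gauss (I1, half-integer pattern) applies (x = 1; upper {-\frac{3}{2}, \frac{1}{2}} half-integers, c = 8 in the evaluable pattern). Exact value: \left(-\frac{134217728}{103247001}\right) / \pi.

The tell: t_0 = -\frac{5}{11} here, and the parameter 2/5 appears in both the upper and lower lists and cancels.
Term ratio: r(k) = 1 * (k-\frac{3}{2}) (k+\frac{1}{2}) / [(k+8) (k+1)] ; factor over Q: parameters, x = 1, and C = -\frac{5}{11}.


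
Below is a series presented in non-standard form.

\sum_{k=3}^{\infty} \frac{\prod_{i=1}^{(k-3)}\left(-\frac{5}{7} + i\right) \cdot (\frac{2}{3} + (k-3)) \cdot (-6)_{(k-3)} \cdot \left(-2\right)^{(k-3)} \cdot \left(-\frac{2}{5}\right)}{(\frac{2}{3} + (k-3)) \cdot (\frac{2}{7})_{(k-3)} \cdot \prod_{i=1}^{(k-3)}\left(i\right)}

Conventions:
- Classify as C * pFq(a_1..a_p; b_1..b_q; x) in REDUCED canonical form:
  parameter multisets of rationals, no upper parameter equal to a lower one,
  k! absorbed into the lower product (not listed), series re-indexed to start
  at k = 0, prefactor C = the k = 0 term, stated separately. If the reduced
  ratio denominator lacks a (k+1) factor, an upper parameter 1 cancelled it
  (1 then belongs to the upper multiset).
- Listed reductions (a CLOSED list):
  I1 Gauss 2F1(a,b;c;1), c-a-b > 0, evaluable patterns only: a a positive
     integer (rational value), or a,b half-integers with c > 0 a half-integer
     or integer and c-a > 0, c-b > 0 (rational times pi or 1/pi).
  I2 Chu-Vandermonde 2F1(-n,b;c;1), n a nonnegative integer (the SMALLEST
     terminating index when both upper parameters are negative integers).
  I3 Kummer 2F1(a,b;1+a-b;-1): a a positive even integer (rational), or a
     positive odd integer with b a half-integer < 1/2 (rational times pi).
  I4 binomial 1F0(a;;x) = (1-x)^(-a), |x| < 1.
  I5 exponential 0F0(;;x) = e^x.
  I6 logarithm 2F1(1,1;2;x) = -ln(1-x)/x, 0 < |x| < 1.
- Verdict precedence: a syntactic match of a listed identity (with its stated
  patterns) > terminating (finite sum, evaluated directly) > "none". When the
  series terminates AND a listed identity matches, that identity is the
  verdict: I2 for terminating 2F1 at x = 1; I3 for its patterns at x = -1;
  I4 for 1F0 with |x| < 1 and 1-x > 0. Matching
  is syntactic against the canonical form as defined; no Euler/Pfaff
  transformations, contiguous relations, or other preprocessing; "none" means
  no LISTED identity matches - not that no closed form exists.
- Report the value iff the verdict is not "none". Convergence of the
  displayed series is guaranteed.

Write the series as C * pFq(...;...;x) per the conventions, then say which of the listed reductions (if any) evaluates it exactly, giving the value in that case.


Key step: t_0 = -\frac{2}{5} here, and the product of the first k integers (C = -2/5, x = -2) is k!.
Step ratio: r(k) = -2 * (k-6) / [(k+1)] - rational in k. x = -2; t_0 = -\frac{2}{5}; negate the roots.

The series (x = -2) is 1F0: upper {-6}, lower {-}, prefactor -\frac{2}{5}. Verdict: terminating - the sum ends at index 6 because -6 is a negative integer; exact evaluation follows. Sum: -\frac{1458}{5}.


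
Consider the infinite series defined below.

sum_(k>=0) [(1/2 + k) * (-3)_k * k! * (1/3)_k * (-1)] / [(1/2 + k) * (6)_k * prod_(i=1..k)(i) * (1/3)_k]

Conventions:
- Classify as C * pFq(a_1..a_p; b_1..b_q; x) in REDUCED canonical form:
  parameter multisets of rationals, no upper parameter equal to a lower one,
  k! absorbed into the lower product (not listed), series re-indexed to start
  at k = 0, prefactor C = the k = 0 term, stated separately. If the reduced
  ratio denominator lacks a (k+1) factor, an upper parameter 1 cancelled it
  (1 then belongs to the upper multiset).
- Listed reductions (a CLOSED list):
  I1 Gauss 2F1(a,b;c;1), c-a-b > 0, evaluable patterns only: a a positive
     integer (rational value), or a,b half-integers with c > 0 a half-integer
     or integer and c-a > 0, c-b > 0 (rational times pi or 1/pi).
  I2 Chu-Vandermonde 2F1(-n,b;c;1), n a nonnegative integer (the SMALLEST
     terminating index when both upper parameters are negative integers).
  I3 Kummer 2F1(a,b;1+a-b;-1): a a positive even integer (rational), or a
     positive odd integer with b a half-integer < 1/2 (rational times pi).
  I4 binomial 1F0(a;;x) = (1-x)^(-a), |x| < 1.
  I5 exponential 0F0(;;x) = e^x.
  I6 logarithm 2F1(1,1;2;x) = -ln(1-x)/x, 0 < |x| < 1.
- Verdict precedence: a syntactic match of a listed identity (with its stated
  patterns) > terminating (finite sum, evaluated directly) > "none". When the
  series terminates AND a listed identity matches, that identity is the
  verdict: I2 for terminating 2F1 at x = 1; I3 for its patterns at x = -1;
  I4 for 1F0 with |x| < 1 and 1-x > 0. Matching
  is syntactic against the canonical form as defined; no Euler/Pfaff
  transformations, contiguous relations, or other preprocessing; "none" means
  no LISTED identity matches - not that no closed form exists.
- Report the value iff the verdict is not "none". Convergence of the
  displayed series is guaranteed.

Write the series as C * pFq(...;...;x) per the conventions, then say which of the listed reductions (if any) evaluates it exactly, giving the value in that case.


Reduced: x = 1, 2F1, upper = {-3, 1}, lower = {6}, C = -1. Verdict: the Chu-Vandermonde identity I2 applies (terminating 2F1 at x = 1 with n = 3, b = 1, c = 6). Exact value: -5/8.

The tell: t_0 being -1, k + 1/2 divides numerator and denominator alike; prefactor -1 after cancelling.
Ratio: r(k) = 1 * (k-3) (k+1) / [(k+6) (k+1)] - rational; roots negated = parameters, x = 1, C = -1.


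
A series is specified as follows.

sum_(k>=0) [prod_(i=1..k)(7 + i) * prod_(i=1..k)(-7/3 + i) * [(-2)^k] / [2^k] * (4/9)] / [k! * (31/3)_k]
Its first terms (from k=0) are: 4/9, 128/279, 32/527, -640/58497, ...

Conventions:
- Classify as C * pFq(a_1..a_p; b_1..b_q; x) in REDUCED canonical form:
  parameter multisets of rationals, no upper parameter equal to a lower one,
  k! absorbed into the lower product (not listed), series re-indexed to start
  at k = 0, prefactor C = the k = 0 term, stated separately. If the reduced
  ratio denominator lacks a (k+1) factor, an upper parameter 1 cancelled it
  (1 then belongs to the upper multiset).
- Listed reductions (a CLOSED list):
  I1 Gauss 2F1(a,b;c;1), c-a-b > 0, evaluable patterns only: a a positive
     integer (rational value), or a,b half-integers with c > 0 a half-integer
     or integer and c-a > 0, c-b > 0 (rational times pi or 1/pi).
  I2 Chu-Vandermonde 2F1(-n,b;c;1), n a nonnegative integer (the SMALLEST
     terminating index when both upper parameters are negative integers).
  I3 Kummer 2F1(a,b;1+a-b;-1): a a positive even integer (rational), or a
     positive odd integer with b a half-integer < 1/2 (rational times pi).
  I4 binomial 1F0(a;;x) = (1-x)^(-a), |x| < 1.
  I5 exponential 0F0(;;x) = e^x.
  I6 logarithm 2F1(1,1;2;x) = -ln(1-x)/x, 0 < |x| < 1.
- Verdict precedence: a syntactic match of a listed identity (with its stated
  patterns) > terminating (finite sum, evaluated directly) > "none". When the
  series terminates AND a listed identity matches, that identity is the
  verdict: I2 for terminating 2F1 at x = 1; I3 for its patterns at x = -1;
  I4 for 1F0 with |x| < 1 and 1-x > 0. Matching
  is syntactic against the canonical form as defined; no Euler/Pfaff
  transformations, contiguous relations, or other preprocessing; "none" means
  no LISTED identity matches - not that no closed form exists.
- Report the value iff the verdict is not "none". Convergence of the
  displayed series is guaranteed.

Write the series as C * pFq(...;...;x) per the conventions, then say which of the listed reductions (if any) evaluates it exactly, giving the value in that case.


At argument -1: a 2F1 with upper {-4/3, 8}, lower {31/3}, scaled by C = 4/9. Verdict: Kummer's theorem (I3) matches (x = -1; c = 31/3 equals 1+a-b for upper {-4/3, 8}: listed pattern). Its exact value is 2090/2187.

Key observation: from the first term 4/9: the running product (prefactor 4/9) telescopes to a rising factorial.
Step ratio: r(k) = (-1) * (k-4/3) (k+8) / [(k+31/3) (k+1)] ; factor over Q: parameters, x = (-1), and C = 4/9.


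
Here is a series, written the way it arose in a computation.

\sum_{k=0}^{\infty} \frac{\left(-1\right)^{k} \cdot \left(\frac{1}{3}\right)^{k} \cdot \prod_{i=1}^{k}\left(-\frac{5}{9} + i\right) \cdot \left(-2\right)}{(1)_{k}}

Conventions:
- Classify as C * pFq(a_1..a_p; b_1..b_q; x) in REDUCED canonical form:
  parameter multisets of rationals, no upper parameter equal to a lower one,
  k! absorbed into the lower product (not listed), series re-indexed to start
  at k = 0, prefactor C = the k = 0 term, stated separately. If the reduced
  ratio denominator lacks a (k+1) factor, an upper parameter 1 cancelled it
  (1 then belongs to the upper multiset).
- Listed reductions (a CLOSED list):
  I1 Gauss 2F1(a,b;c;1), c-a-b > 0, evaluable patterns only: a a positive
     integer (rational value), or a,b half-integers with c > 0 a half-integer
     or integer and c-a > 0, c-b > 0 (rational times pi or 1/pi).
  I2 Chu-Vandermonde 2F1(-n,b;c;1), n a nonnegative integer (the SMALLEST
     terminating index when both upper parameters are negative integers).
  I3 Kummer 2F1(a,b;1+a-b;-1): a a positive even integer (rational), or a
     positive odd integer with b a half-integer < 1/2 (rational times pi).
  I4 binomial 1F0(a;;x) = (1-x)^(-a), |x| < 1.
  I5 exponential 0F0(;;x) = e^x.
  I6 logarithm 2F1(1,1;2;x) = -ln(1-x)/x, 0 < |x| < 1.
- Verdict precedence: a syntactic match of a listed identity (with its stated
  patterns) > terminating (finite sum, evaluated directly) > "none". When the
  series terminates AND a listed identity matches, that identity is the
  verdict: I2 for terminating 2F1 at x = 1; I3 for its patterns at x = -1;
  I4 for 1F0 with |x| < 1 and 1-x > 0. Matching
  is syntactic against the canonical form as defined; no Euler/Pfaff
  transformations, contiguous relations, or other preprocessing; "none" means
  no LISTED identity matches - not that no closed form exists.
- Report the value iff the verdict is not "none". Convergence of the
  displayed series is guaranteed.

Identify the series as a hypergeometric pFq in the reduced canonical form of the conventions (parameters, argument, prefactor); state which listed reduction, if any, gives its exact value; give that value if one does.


Prefactor -2, argument -\frac{1}{3}: 1F0 with upper {\frac{4}{9}} over lower {-}. Verdict: the I4 binomial reduction applies (the 1F0 binomial series: exponent -4/9, x = -\frac{1}{3}). Value: \left(-2\right) \cdot \left(\frac{4}{3}\right)^{-\frac{4}{9}}.

Key step: from the first term -2: (1)_k (C = -2, x = -1/3) is k! itself.
Consecutive-term ratio: r(k) = -\frac{1}{3} * (k+\frac{4}{9}) / [(k+1)] - rational; roots negated = parameters, x = -\frac{1}{3}, C = -2.


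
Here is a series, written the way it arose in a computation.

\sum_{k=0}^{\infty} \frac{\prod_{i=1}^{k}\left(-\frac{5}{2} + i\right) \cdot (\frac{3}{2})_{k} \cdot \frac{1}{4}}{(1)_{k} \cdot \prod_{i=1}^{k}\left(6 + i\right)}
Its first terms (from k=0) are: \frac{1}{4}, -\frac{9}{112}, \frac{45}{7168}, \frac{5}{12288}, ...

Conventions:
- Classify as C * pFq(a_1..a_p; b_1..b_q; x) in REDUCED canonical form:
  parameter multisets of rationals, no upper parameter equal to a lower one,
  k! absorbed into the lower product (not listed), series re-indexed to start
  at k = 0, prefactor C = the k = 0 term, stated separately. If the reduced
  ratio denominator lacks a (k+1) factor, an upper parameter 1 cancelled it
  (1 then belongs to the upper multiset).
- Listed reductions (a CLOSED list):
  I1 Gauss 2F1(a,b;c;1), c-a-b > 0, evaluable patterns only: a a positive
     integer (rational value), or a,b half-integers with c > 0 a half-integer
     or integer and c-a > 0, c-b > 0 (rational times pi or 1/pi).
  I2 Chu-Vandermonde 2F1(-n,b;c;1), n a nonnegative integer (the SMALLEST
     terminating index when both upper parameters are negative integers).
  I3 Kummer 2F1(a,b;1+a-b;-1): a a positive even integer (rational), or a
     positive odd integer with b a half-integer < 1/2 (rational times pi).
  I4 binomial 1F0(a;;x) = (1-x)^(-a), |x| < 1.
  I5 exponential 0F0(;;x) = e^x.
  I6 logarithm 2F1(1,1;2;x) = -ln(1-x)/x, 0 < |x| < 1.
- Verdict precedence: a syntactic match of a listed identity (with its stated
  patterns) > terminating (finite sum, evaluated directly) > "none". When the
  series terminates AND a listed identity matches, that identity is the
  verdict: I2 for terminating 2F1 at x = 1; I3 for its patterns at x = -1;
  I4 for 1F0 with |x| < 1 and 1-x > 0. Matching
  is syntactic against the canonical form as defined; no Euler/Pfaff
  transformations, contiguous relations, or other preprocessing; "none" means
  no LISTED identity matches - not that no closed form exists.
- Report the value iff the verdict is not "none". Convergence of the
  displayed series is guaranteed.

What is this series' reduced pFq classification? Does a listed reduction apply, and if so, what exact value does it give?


The series (x = 1) is 2F1: upper {-\frac{3}{2}, \frac{3}{2}}, lower {7}, prefactor \frac{1}{4}. Verdict (x = 1): Gauss's theorem I1 (half-integer case) applies (x = 1; upper {-\frac{3}{2}, \frac{3}{2}} half-integers, c = 7 in the evaluable pattern). Value: \frac{524288}{945945} / \pi.

Key step: t_0 = \frac{1}{4} here, and the running product (C = 1/4, x = 1) telescopes to a rising factorial.
Adjacent-term ratio: r(k) = 1 * (k-\frac{3}{2}) (k+\frac{3}{2}) / [(k+7) (k+1)] ; factor over Q: parameters, x = 1, and C = \frac{1}{4}.


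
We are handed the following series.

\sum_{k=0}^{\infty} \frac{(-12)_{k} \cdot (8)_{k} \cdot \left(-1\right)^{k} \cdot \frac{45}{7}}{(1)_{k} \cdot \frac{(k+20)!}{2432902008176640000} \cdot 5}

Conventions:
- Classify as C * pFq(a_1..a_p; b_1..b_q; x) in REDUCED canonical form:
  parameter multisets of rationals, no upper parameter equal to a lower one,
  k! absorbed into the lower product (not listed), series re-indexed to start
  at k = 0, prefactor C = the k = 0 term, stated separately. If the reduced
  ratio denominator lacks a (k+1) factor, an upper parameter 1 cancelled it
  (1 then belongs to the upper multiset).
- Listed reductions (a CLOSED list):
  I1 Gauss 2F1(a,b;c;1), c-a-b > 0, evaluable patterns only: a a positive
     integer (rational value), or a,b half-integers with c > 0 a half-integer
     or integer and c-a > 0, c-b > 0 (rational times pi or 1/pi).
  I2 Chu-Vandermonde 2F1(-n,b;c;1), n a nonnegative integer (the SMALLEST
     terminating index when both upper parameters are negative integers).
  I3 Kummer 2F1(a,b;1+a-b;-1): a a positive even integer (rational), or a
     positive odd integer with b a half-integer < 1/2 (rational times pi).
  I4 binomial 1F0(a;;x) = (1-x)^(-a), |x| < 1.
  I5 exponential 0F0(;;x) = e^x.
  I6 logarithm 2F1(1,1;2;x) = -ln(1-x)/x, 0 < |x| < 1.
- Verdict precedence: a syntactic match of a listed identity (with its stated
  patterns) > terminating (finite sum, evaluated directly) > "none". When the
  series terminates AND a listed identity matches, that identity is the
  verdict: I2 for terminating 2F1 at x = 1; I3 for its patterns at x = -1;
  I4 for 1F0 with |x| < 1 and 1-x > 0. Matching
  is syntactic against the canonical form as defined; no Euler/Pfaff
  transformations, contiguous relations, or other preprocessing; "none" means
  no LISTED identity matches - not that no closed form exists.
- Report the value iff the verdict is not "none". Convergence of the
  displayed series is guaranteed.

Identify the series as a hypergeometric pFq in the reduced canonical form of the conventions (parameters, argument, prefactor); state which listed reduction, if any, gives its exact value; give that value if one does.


With C = \frac{9}{7}: the canonical form is 2F1(-12, 8; 21; -1). Verdict: the Kummer evaluation I3 matches (x = -1; c = 21 equals 1+a-b for upper {-12, 8}: listed pattern). Sum: \frac{8721}{98}.

Key step: from the first term \frac{9}{7}: the constant factors (C = 9/7, x = -1) combine into one prefactor.
Adjacent-term ratio: r(k) = -1 * (k-12) (k+8) / [(k+21) (k+1)] ; factor over Q: parameters, x = -1, and C = \frac{9}{7}.


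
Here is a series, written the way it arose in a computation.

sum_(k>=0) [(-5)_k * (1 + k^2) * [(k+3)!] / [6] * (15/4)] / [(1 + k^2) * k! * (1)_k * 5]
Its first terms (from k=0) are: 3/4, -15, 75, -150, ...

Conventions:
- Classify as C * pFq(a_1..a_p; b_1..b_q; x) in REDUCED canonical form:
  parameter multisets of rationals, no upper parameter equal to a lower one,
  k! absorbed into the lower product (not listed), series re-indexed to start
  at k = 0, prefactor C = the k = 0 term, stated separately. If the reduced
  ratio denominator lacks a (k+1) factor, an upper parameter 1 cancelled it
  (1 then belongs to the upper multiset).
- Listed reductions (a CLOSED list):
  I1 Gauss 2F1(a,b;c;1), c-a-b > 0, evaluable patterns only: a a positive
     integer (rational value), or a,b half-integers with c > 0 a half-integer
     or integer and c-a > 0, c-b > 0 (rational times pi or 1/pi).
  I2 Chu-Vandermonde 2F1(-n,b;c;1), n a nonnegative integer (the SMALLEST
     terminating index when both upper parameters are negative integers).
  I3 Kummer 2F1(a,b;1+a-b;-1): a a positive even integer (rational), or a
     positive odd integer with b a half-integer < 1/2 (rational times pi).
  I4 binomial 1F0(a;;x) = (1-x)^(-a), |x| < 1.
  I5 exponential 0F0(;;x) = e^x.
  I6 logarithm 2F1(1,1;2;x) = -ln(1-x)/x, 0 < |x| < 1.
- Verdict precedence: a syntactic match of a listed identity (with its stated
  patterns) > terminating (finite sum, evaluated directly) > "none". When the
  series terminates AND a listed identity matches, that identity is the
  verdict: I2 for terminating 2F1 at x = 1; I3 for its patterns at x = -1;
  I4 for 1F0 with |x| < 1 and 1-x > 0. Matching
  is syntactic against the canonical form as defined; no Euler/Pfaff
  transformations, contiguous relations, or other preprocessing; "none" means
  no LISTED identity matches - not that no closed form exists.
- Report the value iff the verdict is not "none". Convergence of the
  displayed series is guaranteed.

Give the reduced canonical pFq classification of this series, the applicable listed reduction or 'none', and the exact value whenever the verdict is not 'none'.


This is 3/4 * 2F1(-5, 4; 1; 1) in reduced canonical form. Verdict: the Chu-Vandermonde identity I2 matches (terminating 2F1 at x = 1 with n = 5, b = 4, c = 1). Exact value: 0.

Structural cue: t_0 being 3/4, k^2 + 1 divides numerator and denominator alike; C = 3/4 after cancelling.
Ratio: r(k) = 1 * (k-5) (k+4) / [(k+1) (k+1)] - rational; roots negated = parameters, x = 1, C = 3/4.


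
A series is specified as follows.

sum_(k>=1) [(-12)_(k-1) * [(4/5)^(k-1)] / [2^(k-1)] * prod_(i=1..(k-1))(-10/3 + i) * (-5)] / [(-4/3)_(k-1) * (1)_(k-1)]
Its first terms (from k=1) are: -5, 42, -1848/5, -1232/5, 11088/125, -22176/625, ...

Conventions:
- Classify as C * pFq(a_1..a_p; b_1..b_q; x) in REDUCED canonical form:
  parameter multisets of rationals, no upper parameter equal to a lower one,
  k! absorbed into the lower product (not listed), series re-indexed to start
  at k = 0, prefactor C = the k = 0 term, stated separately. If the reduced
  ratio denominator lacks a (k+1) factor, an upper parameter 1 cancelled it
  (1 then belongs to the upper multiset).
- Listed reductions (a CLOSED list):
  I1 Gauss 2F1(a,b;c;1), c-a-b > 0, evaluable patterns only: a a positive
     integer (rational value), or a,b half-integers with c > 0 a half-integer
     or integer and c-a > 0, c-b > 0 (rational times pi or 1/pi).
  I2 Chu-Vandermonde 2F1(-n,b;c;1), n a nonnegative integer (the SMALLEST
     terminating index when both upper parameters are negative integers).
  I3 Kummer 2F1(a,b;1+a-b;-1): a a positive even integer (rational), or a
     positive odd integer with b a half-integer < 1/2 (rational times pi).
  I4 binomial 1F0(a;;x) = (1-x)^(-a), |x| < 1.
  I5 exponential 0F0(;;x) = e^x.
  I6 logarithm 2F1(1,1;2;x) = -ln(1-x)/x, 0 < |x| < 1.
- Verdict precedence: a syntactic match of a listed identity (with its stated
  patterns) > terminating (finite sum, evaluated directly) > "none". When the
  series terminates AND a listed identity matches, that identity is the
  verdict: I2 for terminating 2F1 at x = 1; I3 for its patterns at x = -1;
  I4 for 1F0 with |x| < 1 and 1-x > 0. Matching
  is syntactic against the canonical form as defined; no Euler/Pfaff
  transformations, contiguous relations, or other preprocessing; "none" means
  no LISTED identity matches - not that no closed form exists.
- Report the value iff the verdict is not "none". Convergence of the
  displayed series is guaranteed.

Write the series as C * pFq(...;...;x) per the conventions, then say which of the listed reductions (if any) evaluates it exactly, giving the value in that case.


This is -5 * 2F1(-12, -7/3; -4/3; 2/5) in reduced canonical form. Verdict: terminating at k = 12: the factor (-12)_k kills every later term; summing the 13 survivors is exact. Its exact value is -3716862858524169/7197607421875.

The tell: from the first term -5: (1)_k (C = -5, x = 2/5) is k! itself.
Term ratio: r(k) = (2/5) * (k-12) (k-7/3) / [(k-4/3) (k+1)] ; factor over Q: parameters, x = (2/5), and C = -5.


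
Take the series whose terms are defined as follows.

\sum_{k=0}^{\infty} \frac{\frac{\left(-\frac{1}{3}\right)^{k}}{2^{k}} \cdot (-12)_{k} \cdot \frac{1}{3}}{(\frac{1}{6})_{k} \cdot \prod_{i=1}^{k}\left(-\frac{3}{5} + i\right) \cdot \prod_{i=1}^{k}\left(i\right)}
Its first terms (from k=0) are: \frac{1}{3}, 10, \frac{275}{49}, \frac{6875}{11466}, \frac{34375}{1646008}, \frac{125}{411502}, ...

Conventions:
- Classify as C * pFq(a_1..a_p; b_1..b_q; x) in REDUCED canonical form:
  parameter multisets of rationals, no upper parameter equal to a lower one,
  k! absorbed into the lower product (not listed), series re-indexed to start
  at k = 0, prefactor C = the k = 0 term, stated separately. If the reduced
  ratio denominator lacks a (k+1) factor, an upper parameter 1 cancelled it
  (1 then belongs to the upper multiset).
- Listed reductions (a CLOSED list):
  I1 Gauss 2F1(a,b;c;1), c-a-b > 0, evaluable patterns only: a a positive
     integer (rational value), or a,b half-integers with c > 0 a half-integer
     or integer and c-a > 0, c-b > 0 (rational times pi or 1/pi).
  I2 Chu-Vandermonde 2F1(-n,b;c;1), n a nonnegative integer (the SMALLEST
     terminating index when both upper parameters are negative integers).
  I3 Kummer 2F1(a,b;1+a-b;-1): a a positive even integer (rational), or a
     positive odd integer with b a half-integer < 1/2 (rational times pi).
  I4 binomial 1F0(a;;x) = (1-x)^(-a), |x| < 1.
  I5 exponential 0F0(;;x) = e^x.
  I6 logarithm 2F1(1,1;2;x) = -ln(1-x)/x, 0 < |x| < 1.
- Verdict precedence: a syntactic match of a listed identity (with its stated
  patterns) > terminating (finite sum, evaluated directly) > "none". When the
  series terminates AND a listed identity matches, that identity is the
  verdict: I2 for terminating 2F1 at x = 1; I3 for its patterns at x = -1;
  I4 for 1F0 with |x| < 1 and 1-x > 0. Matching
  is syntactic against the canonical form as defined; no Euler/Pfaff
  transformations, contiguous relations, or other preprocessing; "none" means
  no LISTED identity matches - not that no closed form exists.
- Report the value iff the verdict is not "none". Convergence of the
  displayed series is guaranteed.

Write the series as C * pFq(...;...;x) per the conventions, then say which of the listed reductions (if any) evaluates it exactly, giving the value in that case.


Reduced: x = -\frac{1}{6}, 1F2, upper = {-12}, lower = {\frac{1}{6}, \frac{2}{5}}, C = \frac{1}{3}. Verdict: terminating. (-12)_k vanishes past k = 12, leaving a 13-term sum, computed directly. Sum: \frac{109721186494586381330320348465817}{6623129129882335717446368464896}.

Structural cue: t_0 being \frac{1}{3}, the lower running product (C = 1/3, x = -1/6) is a rising factorial.
Adjacent-term ratio: r(k) = -\frac{1}{6} * (k-12) / [(k+\frac{1}{6}) (k+\frac{2}{5}) (k+1)] - poly over poly, x = -\frac{1}{6} from leading terms; C = \frac{1}{3} at k = 0.


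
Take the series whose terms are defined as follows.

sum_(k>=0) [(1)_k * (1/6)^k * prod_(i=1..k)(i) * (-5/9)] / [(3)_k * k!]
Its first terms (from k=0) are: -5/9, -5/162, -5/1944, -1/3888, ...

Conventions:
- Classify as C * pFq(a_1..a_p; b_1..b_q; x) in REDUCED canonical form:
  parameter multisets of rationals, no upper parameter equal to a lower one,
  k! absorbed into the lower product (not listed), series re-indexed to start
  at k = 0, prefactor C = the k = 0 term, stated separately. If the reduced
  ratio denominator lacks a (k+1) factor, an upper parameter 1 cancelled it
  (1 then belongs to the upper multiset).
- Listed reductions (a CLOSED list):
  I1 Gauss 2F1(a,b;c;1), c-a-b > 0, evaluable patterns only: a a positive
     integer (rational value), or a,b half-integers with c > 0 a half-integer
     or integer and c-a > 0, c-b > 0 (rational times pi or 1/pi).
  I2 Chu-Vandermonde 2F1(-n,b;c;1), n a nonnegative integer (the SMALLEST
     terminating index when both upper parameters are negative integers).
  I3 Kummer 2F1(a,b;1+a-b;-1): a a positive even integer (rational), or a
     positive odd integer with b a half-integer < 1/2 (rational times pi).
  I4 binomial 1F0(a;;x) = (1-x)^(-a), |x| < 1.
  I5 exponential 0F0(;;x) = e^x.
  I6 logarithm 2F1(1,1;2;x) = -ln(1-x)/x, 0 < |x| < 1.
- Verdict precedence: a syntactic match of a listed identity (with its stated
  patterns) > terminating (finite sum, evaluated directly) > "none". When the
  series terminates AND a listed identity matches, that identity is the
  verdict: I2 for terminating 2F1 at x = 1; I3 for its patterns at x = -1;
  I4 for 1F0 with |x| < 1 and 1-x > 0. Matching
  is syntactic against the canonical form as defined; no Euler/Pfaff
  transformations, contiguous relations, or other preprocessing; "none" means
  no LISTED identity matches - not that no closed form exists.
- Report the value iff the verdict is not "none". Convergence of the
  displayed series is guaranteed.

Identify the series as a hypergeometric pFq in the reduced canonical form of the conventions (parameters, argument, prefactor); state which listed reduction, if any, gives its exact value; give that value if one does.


This is -5/9 * 2F1(1, 1; 3; 1/6) in reduced canonical form. Verdict: none - at argument 1/6 the multisets {1, 1} ; {3} match no listed identity.

Key observation: t_0 = -5/9 here, and the running product (C = -5/9, x = 1/6) telescopes to a rising factorial.
Ratio: r(k) = (1/6) * (k+1) (k+1) / [(k+3) (k+1)] ; factor over Q: parameters, x = (1/6), and C = -5/9.
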